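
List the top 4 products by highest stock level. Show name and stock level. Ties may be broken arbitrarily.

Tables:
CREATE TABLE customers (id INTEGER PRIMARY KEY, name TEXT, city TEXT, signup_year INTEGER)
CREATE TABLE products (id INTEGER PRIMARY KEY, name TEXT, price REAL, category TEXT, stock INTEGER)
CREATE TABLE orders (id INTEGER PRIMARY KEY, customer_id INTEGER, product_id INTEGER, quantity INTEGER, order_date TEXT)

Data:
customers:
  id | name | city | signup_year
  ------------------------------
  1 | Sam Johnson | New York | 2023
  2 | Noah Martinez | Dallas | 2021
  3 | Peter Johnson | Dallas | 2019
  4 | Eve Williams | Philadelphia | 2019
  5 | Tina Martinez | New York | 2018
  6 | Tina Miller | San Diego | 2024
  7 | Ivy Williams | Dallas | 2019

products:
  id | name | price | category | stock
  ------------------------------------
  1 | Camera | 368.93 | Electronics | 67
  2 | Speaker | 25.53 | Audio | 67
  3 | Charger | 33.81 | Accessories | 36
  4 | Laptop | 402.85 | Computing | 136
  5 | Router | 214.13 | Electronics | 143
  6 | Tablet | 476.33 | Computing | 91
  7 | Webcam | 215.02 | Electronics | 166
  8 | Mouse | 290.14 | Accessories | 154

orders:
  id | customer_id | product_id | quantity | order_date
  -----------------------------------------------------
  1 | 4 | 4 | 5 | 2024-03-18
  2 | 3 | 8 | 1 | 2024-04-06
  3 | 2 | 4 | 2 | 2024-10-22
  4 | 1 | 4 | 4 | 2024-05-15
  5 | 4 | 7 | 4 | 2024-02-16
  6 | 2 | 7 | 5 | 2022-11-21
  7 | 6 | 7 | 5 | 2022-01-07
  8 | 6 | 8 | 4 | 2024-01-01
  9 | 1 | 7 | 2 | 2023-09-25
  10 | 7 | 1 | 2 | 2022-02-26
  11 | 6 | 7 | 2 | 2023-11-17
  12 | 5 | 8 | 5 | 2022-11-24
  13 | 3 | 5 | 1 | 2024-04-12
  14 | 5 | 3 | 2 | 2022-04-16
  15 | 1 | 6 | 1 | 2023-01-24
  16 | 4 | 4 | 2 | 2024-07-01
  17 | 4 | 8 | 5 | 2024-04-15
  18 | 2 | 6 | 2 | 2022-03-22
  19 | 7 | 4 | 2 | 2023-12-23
SELECT name, stock FROM products ORDER BY stock DESC LIMIT 4

Execution result:
name | stock
Webcam | 166
Mouse | 154
Router | 143
Laptop | 136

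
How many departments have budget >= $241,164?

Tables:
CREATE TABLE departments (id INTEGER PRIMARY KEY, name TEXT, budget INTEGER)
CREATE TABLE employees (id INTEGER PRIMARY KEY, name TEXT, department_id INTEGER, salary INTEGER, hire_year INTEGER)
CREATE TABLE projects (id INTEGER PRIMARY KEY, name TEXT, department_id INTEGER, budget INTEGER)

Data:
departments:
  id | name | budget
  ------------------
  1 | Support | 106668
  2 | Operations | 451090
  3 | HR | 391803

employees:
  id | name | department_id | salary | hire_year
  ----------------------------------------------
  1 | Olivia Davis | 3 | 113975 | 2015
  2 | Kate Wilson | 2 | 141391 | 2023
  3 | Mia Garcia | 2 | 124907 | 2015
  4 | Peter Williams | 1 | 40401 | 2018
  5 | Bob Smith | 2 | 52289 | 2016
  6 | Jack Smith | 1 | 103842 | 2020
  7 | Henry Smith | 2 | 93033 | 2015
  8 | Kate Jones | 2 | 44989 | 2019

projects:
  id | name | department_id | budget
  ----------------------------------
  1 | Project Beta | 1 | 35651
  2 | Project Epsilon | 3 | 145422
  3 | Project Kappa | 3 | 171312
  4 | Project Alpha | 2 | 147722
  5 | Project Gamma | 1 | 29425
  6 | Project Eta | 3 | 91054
SELECT COUNT(*) FROM departments WHERE budget >= 241164

Execution result:
2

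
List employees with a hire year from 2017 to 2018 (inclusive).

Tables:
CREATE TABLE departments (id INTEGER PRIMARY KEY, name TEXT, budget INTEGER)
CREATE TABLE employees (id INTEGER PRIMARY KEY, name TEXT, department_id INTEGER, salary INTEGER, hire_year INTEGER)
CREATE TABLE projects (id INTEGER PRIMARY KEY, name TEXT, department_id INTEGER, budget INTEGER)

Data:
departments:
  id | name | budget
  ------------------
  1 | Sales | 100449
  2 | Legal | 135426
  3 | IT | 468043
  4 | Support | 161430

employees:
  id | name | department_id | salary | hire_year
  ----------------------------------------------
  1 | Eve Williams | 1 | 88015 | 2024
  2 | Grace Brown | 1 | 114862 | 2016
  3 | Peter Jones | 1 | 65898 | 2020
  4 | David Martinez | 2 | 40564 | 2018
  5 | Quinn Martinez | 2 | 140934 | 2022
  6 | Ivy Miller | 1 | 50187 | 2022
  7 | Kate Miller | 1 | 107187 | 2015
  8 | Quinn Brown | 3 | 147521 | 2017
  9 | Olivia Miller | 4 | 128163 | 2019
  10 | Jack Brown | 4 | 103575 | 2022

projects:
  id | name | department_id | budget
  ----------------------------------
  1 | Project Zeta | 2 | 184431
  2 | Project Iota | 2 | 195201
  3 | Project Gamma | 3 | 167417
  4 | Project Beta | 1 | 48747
SELECT name, hire_year FROM employees WHERE hire_year BETWEEN 2017 AND 2018

Execution result:
name | hire_year
David Martinez | 2018
Quinn Brown | 2017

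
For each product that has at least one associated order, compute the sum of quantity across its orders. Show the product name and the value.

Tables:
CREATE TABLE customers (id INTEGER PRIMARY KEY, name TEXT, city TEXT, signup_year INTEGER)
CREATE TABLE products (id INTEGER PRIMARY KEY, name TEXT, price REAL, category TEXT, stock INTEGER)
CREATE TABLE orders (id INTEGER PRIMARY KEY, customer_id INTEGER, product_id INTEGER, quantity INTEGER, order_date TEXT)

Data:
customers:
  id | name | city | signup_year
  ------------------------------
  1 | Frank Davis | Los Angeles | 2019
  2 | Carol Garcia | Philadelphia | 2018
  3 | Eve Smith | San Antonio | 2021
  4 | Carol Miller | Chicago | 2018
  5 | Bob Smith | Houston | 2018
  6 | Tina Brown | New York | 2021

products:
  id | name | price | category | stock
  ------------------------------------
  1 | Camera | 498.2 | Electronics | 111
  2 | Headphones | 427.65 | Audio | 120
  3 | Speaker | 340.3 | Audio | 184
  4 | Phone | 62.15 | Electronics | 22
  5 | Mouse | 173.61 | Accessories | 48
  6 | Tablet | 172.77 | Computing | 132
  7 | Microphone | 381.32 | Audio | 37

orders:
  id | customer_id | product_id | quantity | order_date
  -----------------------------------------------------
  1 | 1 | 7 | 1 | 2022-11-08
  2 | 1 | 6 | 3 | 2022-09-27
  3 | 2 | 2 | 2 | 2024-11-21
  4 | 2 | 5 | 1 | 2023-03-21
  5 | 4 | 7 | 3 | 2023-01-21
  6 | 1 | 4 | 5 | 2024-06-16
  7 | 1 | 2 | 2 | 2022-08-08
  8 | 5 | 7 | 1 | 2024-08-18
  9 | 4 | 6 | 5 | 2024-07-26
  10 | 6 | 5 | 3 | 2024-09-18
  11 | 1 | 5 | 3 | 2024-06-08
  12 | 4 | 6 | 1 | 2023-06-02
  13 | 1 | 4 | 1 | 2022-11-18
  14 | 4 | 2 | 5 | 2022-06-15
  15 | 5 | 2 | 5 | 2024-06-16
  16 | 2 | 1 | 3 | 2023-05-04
SELECT p.name, SUM(c.quantity) AS sum_quantity FROM orders c JOIN products p ON c.product_id = p.id GROUP BY p.id, p.name

Execution result:
name | sum_quantity
Camera | 3
Headphones | 14
Phone | 6
Mouse | 7
Tablet | 9
Microphone | 5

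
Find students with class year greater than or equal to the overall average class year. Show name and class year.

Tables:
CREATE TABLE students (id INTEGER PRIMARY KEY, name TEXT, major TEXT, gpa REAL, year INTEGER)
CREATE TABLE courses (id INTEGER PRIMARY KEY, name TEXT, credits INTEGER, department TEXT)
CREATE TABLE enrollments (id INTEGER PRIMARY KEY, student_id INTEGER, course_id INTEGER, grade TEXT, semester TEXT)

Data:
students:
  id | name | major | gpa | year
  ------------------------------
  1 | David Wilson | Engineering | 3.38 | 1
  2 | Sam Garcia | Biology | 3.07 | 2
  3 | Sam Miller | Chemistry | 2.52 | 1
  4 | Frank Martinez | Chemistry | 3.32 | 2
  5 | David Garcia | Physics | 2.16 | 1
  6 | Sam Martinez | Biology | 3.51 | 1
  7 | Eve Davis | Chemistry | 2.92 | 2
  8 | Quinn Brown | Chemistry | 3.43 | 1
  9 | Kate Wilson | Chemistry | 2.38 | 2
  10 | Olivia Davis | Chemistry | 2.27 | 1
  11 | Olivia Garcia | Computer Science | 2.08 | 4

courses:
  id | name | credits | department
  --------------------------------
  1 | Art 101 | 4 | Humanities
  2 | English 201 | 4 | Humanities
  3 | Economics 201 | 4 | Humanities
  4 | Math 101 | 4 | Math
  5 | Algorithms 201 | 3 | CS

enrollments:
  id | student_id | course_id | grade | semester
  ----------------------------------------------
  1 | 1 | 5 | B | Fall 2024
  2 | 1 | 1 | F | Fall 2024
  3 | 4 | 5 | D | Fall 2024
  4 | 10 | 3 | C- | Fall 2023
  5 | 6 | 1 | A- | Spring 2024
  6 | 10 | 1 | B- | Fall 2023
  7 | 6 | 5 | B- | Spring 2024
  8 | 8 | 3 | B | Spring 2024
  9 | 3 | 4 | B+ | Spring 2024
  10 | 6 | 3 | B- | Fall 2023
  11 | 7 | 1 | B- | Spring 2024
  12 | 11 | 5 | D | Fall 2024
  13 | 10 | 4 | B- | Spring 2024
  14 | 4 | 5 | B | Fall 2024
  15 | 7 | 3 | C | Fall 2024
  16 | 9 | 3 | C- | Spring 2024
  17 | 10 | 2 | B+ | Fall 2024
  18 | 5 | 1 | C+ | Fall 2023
SELECT name, year FROM students WHERE year >= (SELECT AVG(year) FROM students)

Execution result:
name | year
Sam Garcia | 2
Frank Martinez | 2
Eve Davis | 2
Kate Wilson | 2
Olivia Garcia | 4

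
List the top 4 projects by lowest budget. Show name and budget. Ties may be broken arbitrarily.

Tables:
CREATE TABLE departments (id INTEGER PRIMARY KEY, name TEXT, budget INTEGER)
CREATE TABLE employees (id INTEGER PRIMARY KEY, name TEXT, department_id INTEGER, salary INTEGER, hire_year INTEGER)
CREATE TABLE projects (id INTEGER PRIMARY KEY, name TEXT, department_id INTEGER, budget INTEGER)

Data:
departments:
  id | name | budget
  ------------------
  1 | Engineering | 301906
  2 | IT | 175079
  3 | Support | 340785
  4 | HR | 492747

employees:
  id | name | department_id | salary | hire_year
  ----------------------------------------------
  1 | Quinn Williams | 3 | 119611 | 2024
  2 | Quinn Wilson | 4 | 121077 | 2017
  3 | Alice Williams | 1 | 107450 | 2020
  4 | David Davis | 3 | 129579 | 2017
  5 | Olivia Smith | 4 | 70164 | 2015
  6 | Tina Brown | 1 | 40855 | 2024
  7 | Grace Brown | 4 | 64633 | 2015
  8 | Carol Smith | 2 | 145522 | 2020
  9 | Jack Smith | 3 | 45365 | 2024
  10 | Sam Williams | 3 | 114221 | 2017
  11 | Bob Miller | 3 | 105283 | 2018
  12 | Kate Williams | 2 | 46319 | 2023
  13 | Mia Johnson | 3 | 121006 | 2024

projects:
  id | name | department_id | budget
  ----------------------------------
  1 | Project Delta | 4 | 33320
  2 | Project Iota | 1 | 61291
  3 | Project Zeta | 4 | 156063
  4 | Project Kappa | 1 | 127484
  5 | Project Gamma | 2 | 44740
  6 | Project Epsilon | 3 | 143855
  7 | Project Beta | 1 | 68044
SELECT name, budget FROM projects ORDER BY budget ASC LIMIT 4

Execution result:
name | budget
Project Delta | 33320
Project Gamma | 44740
Project Iota | 61291
Project Beta | 68044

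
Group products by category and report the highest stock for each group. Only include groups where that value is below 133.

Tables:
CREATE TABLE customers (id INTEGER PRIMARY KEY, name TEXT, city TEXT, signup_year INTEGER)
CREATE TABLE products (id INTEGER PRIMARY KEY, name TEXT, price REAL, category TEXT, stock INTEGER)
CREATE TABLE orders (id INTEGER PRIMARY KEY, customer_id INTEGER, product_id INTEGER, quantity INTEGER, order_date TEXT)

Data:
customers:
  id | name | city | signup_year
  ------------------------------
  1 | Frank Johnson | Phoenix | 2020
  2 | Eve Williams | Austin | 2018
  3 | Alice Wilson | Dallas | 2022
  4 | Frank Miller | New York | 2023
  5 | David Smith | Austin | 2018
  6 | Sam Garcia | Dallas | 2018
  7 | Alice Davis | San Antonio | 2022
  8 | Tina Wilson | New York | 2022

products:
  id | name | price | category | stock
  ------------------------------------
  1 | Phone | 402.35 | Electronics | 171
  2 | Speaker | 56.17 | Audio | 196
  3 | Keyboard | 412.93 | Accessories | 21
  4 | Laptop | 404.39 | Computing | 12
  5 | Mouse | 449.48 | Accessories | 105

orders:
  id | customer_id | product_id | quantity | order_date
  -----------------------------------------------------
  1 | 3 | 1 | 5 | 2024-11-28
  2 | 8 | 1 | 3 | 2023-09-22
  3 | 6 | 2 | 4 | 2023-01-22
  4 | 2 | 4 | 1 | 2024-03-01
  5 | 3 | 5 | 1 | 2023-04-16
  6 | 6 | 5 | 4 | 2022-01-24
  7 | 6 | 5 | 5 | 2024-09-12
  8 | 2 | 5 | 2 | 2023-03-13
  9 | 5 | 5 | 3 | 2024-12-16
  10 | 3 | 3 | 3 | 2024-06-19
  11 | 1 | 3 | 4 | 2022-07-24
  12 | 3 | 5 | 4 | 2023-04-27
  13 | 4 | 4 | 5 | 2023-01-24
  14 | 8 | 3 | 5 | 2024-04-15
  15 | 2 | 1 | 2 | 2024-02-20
SELECT category, MAX(stock) AS max_stock FROM products GROUP BY category HAVING MAX(stock) < 133

Execution result:
category | max_stock
Accessories | 105
Computing | 12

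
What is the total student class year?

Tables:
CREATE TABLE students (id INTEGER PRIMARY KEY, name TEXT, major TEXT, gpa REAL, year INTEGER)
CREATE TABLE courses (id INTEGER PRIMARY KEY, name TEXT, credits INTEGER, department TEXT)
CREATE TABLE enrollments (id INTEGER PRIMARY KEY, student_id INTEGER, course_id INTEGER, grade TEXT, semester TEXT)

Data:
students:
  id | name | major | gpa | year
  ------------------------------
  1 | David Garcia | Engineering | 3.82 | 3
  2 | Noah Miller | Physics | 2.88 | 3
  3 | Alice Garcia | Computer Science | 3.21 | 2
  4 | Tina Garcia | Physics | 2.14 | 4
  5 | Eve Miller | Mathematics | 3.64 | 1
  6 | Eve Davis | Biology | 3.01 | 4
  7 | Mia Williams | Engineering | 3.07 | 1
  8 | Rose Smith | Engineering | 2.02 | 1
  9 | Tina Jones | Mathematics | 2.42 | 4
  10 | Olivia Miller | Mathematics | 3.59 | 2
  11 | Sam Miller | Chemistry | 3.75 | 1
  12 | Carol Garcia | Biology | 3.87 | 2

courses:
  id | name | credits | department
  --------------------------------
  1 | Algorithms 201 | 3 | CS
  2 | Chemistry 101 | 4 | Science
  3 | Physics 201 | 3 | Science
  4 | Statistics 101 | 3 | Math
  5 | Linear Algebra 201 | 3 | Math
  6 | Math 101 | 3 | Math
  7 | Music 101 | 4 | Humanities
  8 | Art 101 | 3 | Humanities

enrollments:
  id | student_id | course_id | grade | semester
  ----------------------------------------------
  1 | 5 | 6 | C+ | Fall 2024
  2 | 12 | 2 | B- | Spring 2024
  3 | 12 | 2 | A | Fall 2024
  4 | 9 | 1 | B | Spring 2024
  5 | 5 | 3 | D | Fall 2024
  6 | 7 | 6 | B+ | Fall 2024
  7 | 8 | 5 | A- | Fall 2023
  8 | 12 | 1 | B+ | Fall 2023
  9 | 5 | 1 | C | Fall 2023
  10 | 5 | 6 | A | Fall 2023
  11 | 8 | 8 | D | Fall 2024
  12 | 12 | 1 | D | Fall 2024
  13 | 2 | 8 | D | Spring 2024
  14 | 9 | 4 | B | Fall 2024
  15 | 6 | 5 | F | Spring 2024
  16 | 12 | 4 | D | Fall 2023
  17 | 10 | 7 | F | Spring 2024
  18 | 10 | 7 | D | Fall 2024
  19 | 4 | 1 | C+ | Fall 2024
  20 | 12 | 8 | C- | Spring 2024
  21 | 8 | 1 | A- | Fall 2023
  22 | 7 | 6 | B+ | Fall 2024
SELECT SUM(year) FROM students

Execution result:
28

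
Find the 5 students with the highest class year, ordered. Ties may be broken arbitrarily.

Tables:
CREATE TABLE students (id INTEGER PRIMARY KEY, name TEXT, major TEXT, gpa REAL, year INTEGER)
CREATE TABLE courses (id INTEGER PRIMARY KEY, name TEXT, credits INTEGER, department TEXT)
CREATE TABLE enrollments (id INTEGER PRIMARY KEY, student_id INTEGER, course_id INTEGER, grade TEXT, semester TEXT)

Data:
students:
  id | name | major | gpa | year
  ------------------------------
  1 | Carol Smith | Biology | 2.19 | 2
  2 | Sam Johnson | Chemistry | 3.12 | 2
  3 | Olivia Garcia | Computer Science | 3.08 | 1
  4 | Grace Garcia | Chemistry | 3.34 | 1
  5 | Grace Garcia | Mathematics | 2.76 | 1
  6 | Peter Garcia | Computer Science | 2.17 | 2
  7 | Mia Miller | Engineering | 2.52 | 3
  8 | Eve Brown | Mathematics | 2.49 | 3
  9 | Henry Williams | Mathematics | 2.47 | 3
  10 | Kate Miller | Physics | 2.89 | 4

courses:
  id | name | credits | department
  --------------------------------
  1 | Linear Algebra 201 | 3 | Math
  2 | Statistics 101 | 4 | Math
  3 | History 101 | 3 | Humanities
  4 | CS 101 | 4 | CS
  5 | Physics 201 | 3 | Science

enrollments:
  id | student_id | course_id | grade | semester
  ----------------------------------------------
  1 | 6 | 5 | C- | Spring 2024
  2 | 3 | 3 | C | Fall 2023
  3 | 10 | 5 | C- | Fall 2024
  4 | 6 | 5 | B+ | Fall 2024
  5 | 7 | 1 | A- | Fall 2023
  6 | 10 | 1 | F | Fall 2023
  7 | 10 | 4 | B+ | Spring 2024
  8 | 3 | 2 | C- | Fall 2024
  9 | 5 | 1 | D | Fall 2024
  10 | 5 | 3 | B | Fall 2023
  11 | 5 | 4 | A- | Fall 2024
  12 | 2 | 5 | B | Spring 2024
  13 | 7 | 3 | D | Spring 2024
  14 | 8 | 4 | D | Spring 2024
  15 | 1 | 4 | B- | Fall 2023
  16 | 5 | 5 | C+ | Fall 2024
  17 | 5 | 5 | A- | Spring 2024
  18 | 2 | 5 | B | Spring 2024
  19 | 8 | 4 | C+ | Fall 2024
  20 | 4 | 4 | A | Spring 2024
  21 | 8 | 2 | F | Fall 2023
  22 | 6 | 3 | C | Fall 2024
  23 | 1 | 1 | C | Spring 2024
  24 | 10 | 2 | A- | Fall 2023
SELECT name, year FROM students ORDER BY year DESC LIMIT 5

Execution result:
name | year
Kate Miller | 4
Mia Miller | 3
Eve Brown | 3
Henry Williams | 3
Carol Smith | 2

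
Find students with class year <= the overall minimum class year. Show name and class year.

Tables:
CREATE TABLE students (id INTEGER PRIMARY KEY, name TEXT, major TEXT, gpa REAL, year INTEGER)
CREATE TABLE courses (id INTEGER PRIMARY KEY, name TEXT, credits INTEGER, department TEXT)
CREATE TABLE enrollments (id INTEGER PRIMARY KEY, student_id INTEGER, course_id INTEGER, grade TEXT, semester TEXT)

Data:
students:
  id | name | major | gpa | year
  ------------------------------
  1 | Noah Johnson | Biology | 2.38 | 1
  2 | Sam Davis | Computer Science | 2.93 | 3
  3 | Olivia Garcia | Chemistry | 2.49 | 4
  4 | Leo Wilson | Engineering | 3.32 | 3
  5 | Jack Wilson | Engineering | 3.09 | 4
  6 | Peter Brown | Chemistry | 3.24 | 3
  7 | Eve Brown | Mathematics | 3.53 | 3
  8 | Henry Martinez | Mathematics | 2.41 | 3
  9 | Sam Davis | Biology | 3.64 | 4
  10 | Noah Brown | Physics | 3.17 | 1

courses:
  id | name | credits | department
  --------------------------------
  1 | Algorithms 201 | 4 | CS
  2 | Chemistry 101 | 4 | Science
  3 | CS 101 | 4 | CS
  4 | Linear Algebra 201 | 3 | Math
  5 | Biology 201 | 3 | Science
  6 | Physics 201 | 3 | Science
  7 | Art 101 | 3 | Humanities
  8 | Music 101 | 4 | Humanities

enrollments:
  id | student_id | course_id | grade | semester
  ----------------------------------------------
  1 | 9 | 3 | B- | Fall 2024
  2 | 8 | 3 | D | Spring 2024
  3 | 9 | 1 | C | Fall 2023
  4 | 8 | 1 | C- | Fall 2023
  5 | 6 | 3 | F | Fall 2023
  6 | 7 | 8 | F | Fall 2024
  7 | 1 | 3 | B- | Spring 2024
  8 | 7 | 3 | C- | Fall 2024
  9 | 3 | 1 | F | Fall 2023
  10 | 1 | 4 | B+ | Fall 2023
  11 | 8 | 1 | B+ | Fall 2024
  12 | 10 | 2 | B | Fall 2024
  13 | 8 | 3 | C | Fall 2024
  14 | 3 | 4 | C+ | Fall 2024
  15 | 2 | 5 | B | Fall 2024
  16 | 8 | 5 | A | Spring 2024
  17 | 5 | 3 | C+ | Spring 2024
SELECT name, year FROM students WHERE year <= (SELECT MIN(year) FROM students)

Execution result:
name | year
Noah Johnson | 1
Noah Brown | 1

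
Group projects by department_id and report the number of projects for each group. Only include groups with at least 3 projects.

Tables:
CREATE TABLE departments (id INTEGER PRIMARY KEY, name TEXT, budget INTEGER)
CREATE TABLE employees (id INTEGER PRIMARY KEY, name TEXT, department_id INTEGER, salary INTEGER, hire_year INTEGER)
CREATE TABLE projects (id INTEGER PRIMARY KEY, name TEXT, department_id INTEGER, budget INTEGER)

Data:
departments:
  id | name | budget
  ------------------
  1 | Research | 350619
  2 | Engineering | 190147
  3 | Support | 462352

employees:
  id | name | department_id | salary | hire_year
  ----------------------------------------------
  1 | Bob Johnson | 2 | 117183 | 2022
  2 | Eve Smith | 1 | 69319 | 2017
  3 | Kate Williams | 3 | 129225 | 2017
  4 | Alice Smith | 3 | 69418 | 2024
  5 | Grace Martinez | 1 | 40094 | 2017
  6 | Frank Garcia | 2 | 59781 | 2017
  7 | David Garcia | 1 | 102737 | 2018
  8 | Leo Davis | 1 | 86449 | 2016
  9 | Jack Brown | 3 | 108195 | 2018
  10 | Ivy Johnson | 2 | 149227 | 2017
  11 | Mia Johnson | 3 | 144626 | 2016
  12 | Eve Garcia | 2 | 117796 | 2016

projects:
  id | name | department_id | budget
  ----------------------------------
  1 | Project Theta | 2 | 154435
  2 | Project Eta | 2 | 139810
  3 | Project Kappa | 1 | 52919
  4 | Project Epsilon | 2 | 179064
SELECT department_id, COUNT(*) AS n FROM projects GROUP BY department_id HAVING COUNT(*) >= 3

Execution result:
department_id | n
2 | 3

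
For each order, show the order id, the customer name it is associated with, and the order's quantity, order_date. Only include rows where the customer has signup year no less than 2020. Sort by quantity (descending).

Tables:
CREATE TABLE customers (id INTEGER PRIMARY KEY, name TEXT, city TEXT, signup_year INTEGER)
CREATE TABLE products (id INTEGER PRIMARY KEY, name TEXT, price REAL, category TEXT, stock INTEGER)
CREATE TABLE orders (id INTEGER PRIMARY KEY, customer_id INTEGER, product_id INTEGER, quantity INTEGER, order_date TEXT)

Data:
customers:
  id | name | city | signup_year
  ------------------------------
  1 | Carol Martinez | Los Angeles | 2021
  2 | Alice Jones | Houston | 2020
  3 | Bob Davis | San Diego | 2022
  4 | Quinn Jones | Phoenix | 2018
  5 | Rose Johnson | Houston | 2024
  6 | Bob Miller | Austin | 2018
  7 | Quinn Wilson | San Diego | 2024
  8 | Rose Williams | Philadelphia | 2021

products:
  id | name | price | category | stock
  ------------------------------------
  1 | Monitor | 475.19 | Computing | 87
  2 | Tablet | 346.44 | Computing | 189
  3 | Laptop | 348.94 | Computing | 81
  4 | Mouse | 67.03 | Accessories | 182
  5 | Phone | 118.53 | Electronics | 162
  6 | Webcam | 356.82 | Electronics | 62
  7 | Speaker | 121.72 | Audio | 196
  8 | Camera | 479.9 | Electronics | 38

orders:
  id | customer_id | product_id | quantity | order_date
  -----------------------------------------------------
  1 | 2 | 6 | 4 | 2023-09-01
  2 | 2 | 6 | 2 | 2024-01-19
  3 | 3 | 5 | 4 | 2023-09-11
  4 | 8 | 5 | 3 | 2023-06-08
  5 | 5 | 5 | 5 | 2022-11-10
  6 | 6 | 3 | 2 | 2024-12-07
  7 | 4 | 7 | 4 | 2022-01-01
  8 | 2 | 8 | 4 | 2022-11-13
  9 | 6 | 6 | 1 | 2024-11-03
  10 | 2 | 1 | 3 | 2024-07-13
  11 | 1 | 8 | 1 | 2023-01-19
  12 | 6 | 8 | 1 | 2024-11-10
SELECT c.id, p.name AS customer, c.quantity, c.order_date FROM orders c JOIN customers p ON c.customer_id = p.id WHERE p.signup_year >= 2020 ORDER BY c.quantity DESC

Execution result:
id | customer | quantity | order_date
5 | Rose Johnson | 5 | 2022-11-10
1 | Alice Jones | 4 | 2023-09-01
3 | Bob Davis | 4 | 2023-09-11
8 | Alice Jones | 4 | 2022-11-13
4 | Rose Williams | 3 | 2023-06-08
10 | Alice Jones | 3 | 2024-07-13
2 | Alice Jones | 2 | 2024-01-19
11 | Carol Martinez | 1 | 2023-01-19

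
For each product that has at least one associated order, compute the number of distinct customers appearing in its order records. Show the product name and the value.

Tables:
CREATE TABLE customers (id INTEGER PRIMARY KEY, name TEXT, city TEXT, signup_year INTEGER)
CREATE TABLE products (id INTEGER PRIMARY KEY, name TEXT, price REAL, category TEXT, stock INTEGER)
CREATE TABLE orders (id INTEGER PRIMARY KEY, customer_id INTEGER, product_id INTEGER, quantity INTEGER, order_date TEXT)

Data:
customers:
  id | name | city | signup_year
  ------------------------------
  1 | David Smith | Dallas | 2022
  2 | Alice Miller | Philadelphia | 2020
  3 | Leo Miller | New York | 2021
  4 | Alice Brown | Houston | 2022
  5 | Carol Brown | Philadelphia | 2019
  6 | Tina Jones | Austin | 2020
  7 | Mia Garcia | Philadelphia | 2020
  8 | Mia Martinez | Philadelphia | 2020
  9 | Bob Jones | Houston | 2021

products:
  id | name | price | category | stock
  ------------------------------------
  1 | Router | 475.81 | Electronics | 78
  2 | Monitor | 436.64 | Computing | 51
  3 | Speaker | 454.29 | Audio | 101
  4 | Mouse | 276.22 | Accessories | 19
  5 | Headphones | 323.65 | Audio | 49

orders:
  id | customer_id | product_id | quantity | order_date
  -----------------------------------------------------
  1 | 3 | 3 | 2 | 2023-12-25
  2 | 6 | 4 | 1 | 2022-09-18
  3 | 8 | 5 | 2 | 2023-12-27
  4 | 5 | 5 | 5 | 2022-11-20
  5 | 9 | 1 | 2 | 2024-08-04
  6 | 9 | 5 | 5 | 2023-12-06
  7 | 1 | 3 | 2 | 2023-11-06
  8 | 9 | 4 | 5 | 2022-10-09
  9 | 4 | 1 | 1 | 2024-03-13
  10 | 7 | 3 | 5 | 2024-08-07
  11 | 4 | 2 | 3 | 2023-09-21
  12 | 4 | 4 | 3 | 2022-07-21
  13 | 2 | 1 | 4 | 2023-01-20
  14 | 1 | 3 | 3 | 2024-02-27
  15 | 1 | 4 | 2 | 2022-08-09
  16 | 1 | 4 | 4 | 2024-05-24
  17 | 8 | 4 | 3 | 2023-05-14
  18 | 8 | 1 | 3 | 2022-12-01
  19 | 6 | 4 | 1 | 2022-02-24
SELECT p.name, COUNT(DISTINCT c.customer_id) AS distinct_customer_count FROM orders c JOIN products p ON c.product_id = p.id GROUP BY p.id, p.name

Execution result:
name | distinct_customer_count
Router | 4
Monitor | 1
Speaker | 3
Mouse | 5
Headphones | 3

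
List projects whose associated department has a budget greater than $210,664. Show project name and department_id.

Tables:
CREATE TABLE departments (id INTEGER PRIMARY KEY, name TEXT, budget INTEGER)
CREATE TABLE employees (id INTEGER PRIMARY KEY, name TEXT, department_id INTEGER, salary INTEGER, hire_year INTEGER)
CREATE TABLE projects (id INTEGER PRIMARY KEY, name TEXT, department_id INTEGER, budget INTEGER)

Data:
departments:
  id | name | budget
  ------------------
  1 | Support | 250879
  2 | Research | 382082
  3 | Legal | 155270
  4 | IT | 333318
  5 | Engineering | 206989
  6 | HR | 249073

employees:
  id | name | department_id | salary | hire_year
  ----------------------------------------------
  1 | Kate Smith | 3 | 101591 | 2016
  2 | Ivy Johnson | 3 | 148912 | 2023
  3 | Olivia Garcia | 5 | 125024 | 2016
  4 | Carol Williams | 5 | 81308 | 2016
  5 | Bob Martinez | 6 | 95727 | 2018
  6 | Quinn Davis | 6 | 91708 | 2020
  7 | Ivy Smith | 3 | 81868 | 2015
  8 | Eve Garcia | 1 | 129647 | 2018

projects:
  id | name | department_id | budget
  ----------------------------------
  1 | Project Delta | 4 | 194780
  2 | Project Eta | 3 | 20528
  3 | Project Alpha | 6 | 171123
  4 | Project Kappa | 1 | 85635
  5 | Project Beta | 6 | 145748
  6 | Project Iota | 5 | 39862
SELECT name, department_id FROM projects WHERE department_id IN (SELECT id FROM departments WHERE budget > 210664)

Execution result:
name | department_id
Project Delta | 4
Project Alpha | 6
Project Kappa | 1
Project Beta | 6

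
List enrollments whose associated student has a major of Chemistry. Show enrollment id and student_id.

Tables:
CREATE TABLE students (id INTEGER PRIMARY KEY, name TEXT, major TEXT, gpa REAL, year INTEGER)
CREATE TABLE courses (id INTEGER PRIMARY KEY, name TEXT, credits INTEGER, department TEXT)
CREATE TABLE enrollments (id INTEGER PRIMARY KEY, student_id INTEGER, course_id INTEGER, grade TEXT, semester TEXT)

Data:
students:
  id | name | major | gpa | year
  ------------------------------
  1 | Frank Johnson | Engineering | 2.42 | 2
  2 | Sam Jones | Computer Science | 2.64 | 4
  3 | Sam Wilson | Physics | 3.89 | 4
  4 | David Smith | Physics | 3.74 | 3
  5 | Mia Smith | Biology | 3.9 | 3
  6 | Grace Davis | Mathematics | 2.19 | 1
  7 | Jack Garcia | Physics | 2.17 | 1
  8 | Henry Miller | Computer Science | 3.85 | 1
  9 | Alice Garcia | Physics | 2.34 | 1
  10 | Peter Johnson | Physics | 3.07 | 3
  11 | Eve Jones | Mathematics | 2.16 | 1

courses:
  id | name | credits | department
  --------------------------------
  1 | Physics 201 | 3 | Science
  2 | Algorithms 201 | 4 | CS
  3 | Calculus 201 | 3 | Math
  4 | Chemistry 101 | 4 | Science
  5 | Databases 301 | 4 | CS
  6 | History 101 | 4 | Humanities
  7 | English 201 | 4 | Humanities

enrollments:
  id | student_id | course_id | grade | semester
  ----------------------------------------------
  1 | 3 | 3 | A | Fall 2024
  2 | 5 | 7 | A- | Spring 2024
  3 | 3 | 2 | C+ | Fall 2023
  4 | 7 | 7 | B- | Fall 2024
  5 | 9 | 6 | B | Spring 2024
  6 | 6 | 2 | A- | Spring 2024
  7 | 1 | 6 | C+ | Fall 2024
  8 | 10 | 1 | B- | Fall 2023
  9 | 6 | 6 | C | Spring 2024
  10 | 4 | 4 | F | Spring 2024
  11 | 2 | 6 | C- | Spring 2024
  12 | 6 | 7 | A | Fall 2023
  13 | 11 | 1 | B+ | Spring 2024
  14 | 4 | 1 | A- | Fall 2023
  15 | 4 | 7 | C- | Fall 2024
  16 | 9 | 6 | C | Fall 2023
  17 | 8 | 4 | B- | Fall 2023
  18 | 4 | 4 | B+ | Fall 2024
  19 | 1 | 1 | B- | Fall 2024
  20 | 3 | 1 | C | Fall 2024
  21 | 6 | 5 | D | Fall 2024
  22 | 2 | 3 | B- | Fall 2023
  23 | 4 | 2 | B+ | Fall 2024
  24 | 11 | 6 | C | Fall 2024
SELECT id, student_id FROM enrollments WHERE student_id IN (SELECT id FROM students WHERE major = 'Chemistry')

Execution result:
(no rows)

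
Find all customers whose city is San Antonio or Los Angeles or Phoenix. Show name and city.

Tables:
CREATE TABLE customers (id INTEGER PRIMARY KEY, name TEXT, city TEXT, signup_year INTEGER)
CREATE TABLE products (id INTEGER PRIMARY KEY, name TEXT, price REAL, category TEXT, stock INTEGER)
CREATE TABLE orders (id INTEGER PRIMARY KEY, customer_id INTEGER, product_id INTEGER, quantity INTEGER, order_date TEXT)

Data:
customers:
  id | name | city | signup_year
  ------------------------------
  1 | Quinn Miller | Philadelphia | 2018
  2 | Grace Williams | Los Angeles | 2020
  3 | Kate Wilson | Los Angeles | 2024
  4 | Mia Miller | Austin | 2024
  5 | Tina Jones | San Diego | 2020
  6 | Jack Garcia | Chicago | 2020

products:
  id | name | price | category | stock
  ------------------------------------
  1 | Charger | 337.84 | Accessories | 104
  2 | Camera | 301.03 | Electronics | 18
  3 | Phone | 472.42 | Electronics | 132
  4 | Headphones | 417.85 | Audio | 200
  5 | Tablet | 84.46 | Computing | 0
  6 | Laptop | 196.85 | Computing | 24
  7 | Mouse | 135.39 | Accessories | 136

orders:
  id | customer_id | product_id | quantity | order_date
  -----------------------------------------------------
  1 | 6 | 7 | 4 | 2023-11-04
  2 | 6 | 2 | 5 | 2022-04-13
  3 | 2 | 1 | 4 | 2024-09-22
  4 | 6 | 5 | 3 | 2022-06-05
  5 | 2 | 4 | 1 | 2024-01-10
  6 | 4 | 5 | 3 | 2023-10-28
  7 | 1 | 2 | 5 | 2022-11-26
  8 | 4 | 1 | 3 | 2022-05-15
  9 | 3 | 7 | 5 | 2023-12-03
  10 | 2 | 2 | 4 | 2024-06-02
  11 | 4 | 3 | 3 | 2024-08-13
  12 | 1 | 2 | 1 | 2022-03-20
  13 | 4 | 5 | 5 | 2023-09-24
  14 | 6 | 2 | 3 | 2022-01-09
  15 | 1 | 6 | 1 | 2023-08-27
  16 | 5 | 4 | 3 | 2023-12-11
SELECT name, city FROM customers WHERE city IN ('San Antonio', 'Los Angeles', 'Phoenix')

Execution result:
name | city
Grace Williams | Los Angeles
Kate Wilson | Los Angeles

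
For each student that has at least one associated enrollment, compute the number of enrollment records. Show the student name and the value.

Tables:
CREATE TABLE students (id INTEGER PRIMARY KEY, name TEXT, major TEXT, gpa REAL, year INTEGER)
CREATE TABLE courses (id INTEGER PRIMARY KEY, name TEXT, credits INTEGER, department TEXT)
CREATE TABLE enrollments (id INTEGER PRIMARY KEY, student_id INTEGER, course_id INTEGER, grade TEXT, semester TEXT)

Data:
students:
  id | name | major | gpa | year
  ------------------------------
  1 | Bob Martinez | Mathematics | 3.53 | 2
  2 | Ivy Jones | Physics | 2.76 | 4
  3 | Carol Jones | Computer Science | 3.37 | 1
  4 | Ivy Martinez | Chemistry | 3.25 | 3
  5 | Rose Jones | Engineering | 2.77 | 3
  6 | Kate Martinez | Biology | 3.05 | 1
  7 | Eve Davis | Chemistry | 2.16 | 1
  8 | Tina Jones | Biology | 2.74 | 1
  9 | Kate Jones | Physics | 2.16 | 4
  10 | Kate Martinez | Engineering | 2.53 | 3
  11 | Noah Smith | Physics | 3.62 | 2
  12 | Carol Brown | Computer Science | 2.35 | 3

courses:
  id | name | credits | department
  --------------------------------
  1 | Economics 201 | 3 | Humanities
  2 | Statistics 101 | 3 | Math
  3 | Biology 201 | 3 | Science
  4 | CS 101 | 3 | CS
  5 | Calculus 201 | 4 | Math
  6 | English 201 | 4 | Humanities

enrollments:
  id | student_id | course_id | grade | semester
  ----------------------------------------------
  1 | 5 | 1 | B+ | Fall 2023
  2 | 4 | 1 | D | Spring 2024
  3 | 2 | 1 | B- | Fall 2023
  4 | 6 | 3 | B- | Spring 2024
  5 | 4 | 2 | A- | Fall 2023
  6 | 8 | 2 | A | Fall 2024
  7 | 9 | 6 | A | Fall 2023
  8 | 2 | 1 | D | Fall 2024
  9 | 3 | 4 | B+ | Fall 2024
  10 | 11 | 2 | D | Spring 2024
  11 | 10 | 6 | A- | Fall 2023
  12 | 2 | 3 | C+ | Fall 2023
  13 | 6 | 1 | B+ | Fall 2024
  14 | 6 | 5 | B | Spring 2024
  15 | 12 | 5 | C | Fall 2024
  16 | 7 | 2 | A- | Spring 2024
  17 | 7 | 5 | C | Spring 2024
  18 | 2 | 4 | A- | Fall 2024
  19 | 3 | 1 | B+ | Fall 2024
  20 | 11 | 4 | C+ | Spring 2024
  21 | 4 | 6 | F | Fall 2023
SELECT p.name, COUNT(*) AS n FROM enrollments c JOIN students p ON c.student_id = p.id GROUP BY p.id, p.name

Execution result:
name | n
Ivy Jones | 4
Carol Jones | 2
Ivy Martinez | 3
Rose Jones | 1
Kate Martinez | 3
Eve Davis | 2
Tina Jones | 1
Kate Jones | 1
Kate Martinez | 1
Noah Smith | 2
Carol Brown | 1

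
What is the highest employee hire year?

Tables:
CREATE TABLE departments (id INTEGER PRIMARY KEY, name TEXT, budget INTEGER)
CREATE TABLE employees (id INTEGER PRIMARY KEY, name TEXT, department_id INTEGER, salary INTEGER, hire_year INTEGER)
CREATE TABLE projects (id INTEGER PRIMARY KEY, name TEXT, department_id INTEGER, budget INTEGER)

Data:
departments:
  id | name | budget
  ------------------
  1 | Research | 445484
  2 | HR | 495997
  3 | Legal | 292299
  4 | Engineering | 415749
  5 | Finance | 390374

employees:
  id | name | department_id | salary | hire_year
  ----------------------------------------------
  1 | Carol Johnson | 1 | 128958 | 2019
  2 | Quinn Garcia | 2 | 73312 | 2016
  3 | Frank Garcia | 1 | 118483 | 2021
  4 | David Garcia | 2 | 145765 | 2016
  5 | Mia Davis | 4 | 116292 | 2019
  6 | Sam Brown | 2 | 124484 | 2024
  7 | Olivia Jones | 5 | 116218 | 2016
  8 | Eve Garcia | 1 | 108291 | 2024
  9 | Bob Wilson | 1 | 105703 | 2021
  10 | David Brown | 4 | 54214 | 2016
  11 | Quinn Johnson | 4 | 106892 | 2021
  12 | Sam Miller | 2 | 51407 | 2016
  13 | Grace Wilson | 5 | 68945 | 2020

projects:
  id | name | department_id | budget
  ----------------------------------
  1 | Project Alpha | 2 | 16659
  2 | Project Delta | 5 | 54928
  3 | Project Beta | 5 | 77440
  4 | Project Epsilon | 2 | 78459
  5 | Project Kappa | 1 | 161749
SELECT MAX(hire_year) FROM employees

Execution result:
2024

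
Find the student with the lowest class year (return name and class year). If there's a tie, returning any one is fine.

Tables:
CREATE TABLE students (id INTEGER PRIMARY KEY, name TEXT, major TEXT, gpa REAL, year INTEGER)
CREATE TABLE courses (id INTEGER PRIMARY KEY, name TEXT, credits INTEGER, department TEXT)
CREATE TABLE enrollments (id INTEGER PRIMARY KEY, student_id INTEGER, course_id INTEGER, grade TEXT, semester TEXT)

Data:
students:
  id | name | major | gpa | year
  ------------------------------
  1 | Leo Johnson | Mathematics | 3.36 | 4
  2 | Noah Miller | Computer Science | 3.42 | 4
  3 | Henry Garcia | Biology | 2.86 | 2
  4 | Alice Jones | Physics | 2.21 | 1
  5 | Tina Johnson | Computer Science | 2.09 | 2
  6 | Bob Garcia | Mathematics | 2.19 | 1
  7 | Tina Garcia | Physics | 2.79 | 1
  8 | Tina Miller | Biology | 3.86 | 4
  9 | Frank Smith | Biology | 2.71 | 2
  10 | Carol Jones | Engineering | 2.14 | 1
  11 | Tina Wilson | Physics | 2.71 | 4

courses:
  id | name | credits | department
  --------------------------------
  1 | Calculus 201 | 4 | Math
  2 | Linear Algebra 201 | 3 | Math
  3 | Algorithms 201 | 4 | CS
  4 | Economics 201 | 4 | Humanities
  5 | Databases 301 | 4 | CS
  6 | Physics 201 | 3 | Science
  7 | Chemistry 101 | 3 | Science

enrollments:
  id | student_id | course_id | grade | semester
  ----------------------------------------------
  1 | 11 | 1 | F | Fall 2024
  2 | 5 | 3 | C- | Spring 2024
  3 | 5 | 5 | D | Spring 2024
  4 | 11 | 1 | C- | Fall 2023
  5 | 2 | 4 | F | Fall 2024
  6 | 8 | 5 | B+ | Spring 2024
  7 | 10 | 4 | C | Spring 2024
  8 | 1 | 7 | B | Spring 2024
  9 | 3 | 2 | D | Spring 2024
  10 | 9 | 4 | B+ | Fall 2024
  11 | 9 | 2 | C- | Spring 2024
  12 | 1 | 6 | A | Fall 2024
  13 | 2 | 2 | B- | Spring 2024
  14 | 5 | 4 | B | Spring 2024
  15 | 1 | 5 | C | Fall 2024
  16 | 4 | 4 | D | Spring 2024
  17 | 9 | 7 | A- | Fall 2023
SELECT name, year FROM students ORDER BY year ASC LIMIT 1

Execution result:
name | year
Alice Jones | 1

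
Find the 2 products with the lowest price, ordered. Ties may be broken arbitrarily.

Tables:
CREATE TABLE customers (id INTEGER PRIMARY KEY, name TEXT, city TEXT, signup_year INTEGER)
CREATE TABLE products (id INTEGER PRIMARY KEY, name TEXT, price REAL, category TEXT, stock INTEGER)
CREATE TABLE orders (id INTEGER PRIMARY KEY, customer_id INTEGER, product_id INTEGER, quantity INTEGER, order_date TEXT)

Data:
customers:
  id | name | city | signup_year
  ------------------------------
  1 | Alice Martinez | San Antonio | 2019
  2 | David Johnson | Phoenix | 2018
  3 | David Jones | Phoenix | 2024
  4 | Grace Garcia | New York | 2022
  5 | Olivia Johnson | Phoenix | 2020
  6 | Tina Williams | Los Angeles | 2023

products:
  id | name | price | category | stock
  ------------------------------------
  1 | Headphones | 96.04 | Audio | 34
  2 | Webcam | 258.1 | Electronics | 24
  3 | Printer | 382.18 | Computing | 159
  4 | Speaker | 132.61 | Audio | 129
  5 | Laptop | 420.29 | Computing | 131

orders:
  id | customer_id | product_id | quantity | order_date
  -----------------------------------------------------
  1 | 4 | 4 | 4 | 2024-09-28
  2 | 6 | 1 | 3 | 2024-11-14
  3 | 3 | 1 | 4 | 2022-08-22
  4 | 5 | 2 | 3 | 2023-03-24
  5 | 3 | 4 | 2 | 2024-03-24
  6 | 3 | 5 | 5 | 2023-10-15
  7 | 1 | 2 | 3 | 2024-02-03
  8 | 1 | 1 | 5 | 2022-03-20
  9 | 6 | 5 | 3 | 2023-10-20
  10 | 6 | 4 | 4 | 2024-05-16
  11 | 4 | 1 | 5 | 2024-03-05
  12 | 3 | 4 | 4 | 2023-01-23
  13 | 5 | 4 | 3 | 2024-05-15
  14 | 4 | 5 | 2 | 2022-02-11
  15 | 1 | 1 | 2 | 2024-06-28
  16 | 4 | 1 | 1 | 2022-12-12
SELECT name, price FROM products ORDER BY price ASC LIMIT 2

Execution result:
name | price
Headphones | 96.04
Speaker | 132.61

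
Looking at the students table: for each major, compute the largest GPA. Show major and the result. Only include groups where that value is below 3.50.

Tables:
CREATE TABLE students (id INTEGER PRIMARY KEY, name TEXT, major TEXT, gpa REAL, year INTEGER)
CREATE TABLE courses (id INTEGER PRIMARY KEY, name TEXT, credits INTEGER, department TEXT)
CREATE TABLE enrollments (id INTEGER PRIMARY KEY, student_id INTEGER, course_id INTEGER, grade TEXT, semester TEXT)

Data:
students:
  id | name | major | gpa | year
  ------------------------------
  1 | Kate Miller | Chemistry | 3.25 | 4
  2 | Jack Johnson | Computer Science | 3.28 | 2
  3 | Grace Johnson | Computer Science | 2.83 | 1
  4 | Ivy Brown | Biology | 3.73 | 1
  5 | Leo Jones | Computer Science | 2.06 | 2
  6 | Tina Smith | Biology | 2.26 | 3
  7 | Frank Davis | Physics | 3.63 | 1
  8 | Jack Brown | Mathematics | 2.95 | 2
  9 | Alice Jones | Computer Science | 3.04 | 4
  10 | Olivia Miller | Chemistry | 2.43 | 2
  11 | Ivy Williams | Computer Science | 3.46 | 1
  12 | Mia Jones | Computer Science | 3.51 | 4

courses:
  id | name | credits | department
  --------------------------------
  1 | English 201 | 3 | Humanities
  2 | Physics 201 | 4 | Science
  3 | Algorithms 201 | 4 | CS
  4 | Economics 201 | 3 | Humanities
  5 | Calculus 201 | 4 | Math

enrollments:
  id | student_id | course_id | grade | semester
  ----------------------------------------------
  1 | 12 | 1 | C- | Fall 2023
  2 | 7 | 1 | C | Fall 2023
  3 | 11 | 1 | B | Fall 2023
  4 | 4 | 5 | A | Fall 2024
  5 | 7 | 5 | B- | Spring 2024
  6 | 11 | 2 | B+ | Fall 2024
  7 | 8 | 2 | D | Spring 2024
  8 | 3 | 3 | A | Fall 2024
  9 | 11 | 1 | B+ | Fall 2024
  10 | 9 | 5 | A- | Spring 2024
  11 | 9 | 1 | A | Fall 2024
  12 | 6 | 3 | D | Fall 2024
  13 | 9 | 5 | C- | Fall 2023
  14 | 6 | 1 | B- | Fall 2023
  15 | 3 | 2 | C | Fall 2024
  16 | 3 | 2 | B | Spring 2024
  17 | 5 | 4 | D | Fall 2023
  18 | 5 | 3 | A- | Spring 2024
SELECT major, MAX(gpa) AS max_gpa FROM students GROUP BY major HAVING MAX(gpa) < 3.5

Execution result:
major | max_gpa
Chemistry | 3.25
Mathematics | 2.95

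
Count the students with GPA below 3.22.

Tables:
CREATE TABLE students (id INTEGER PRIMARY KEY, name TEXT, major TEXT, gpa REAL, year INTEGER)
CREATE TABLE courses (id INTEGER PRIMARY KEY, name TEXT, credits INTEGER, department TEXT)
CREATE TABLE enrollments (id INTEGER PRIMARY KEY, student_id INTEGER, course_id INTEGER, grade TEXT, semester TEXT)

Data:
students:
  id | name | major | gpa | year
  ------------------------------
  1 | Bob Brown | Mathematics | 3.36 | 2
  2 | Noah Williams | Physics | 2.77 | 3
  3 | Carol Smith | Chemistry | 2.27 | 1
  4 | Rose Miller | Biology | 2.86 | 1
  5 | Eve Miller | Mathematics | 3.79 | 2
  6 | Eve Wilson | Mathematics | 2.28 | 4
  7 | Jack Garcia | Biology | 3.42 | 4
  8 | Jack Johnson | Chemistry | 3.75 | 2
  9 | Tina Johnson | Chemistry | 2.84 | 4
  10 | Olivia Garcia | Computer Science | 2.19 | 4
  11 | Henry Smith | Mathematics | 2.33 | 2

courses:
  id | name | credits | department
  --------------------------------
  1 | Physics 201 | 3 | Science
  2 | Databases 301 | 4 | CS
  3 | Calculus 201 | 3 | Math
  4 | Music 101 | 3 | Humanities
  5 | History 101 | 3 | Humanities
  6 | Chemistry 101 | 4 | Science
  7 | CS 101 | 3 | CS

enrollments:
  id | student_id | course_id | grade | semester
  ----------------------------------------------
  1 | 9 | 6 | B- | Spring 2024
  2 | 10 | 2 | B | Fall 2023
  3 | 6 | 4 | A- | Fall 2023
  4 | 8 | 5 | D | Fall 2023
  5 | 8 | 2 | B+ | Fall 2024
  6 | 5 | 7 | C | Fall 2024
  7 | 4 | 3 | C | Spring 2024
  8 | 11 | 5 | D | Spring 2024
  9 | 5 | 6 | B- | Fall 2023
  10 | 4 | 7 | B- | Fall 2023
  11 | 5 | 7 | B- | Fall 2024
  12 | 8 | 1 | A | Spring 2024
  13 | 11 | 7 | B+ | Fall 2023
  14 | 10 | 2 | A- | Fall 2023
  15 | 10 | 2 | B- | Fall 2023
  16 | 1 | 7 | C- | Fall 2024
SELECT COUNT(*) FROM students WHERE gpa < 3.22

Execution result:
7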